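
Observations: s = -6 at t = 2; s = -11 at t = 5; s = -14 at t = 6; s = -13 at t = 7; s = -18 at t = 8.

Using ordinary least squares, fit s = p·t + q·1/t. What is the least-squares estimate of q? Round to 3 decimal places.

The normal equations are: 178·p + 5·q = -386;  5·p + (249649/705600)·q = -4889/420.
Eliminating q: (249649/705600)·(row 1) − 5·(row 2) gives (13398761/352800)·p = (249649/705600)·(-386) − 5·(-4889/420) = -27648457/352800, so p = -27648457/13398761.
Then q = ((-4889/420) − 5·(-27648457/13398761))/(249649/705600) = -50099280/13398761.

q = -3.739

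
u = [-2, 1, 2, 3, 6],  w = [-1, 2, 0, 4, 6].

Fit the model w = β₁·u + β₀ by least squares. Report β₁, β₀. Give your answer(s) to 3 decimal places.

XᵀX·[β₁, β₀]ᵀ = Xᵀw reads: 54·β₁ + 10·β₀ = 52;  10·β₁ + 5·β₀ = 11.
(Σu·u = 54, Σu = 10, Σ1 = 5, Σu·w = 52, Σw = 11.)
Δ = 54·5 − 10² = 170.
β₁ = (52·5 − 10·11)/170 = 15/17; β₀ = (54·11 − 10·52)/170 = 37/85.

β₁ = 0.882, β₀ = 0.435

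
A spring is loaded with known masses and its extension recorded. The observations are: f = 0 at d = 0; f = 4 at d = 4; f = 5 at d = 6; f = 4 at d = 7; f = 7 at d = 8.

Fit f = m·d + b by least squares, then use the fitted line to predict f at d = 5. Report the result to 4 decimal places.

Normal-equation sums: Σd·d = 165, Σd = 25, Σ1 = 5.
For Aᵀf: Σd·f = 130, Σf = 20.
Eliminating b: 5·(row 1) − 25·(row 2) gives 200·m = 5·130 − 25·20 = 150, so m = 3/4.
Then b = (20 − 25·(3/4))/5 = 1/4.
At d = 5: f̂ = (3/4)·(5) + (1/4)·(1) = 4.

f̂ = 4.0000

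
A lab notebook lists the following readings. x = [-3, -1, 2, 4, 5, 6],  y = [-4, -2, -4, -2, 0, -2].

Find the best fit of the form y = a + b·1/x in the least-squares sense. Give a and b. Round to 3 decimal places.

Entries of MᵀM: Σ1 = 6, Σ1/x = -13/60, Σ1/x·1/x = 5369/3600.
Moment sums: Σy = -14, Σ1/x·y = 1/2.
MᵀM·[a, b]ᵀ = Mᵀy becomes [[6, -13/60]; [-13/60, 5369/3600]]·[a, b]ᵀ = [-14, 1/2]ᵀ.
Δ = 6·(5369/3600) − (-13/60)² = 6409/720.
a = ((-14)·(5369/3600) − (-13/60)·(1/2))/(6409/720) = -5752/2465; b = (6·(1/2) − (-13/60)·(-14))/(6409/720) = -24/6409.

a = -2.333, b = -0.004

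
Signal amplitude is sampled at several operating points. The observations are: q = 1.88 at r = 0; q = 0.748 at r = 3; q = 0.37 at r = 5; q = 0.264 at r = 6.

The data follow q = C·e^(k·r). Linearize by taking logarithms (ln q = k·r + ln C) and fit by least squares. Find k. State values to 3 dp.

With ln qᵢ as the transformed response and rᵢ as the regressor:
Σr = 14.0000, Σ(r)² = 70.0000, Σln q = -1.9851, Σr·ln q = -13.8332.
Equations: 70.0000·k + 14.0000·ln C = -13.8332;  14.0000·k + 4·ln C = -1.9851.
Δ = 70.0000·4 − (14.0000)² = 84.0000; k = (-13.8332·4 − 14.0000·-1.9851)/84.0000 = -0.32787, ln C = (70.0000·-1.9851 − 14.0000·-13.8332)/84.0000 = 0.65124.

k = -0.328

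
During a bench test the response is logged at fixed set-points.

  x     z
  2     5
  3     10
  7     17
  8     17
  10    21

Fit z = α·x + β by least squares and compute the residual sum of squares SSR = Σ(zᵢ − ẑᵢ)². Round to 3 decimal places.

Forming MᵀM = [[226, 30]; [30, 5]] and Mᵀz = [505, 70]ᵀ gives MᵀM·[α, β]ᵀ = Mᵀz.
det = 226·5 − 30² = 230.
α = (505·5 − 30·70)/230 = 85/46; β = (226·70 − 30·505)/230 = 67/23.
Residuals: -37/23, 71/46, 53/46, -16/23, -9/23; SSR = 319/46.

SSR = 6.935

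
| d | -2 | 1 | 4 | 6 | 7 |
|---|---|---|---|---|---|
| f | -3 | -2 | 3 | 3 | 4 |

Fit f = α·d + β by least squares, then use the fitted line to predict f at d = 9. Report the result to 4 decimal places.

f̂ = 5.8686

With design matrix X, XᵀX = [[106, 16]; [16, 5]] and Xᵀf = [62, 5]ᵀ.
det = 106·5 − 16² = 274.
α = (62·5 − 16·5)/274 = 115/137; β = (106·5 − 16·62)/274 = -231/137.
At d = 9: f̂ = (115/137)·(9) + (-231/137)·(1) = 804/137.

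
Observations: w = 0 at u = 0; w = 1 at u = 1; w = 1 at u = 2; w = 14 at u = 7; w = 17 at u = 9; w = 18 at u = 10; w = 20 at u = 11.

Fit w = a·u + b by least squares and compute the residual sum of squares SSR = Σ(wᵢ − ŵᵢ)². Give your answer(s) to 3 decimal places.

Forming XᵀX = [[356, 40]; [40, 7]] and Xᵀw = [654, 71]ᵀ gives XᵀX·[a, b]ᵀ = Xᵀw.
Eliminating b: 7·(row 1) − 40·(row 2) gives 892·a = 7·654 − 40·71 = 1738, so a = 869/446.
Then b = (71 − 40·(869/446))/7 = -221/223.
Residuals: 221/223, 19/446, -425/223, 603/446, 203/446, -110/223, -197/446; SSR = 1581/223.

SSR = 7.090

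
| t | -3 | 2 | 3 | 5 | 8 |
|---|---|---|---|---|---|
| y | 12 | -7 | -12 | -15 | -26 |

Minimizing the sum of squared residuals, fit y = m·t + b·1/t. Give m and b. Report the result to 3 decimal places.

m = -3.156, b = -3.729

Normal-equation sums: Σt·t = 111, Σt·1/t = 5, Σ1/t·1/t = 7601/14400.
And Σt·y = -369, Σ1/t·y = -71/4.
AᵀA·[m, b]ᵀ = Aᵀy becomes [[111, 5]; [5, 7601/14400]]·[m, b]ᵀ = [-369, -71/4]ᵀ.
Eliminating b: (7601/14400)·(row 1) − 5·(row 2) gives (161237/4800)·m = (7601/14400)·(-369) − 5·(-71/4) = -169641/1600, so m = -508923/161237.
Then b = ((-71/4) − 5·(-508923/161237))/(7601/14400) = -601200/161237.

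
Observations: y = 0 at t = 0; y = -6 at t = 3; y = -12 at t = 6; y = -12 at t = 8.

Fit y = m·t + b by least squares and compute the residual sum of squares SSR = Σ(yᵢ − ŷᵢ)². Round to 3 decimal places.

Entries of XᵀX: Σt·t = 109, Σt = 17, Σ1 = 4.
For Xᵀy: Σt·y = -186, Σy = -30.
XᵀX·[m, b]ᵀ = Xᵀy becomes [[109, 17]; [17, 4]]·[m, b]ᵀ = [-186, -30]ᵀ.
Δ = 109·4 − 17² = 147.
m = ((-186)·4 − 17·(-30))/147 = -78/49; b = (109·(-30) − 17·(-186))/147 = -36/49.
Residuals: 36/49, -24/49, -12/7, 72/49; SSR = 288/49.

SSR = 5.878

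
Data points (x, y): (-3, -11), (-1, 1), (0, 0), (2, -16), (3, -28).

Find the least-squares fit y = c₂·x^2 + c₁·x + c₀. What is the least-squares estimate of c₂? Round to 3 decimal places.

Compute the Gram sums: Σx^2·x^2 = 179, Σx^2·x = 7, Σx^2 = 23, Σx·x = 23, Σx = 1, Σ1 = 5.
For Aᵀy: Σx^2·y = -414, Σx·y = -84, Σy = -54.
AᵀA·[c₂, c₁, c₀]ᵀ = Aᵀy becomes [[179, 7, 23]; [7, 23, 1]; [23, 1, 5]]·[c₂, c₁, c₀]ᵀ = [-414, -84, -54]ᵀ.
Inverting the 3×3 Gram matrix, [c₂, c₁, c₀]ᵀ = [-500/231, -689/231, -19/77]ᵀ.

c₂ = -2.165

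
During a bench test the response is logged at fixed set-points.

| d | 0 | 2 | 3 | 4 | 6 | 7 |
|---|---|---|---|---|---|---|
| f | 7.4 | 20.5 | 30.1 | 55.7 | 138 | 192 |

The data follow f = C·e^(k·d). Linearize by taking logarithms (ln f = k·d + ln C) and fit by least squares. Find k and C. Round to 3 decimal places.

With ln fᵢ as the transformed response and dᵢ as the regressor:
AᵀA = [[114.0000, 22.0000]; [22.0000, 6]], rhs = [98.7003, 22.6312]ᵀ  (here Σd = 22.0000, Σ(d)² = 114.0000, Σln f = 22.6312, Σd·ln f = 98.7003).
Δ = 114.0000·6 − (22.0000)² = 200.0000; k = (98.7003·6 − 22.0000·22.6312)/200.0000 = 0.47158, ln C = (114.0000·22.6312 − 22.0000·98.7003)/200.0000 = 2.04272, so C = exp(2.04272) = 7.71159.

k = 0.472, C = 7.712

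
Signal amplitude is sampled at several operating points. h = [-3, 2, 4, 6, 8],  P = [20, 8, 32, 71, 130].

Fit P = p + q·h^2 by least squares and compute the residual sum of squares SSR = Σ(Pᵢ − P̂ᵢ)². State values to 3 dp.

With design matrix M, MᵀM = [[5, 129]; [129, 5745]] and MᵀP = [261, 11600]ᵀ.
Eliminating q: 5745·(row 1) − 129·(row 2) gives 12084·p = 5745·261 − 129·11600 = 3045, so p = 1015/4028.
Then q = (11600 − 129·(1015/4028))/5745 = 24331/12084.
Residuals: 1638/1007, -3697/12084, -5653/12084, -6999/4028, 10691/12084; SSR = 81691/12084.

SSR = 6.760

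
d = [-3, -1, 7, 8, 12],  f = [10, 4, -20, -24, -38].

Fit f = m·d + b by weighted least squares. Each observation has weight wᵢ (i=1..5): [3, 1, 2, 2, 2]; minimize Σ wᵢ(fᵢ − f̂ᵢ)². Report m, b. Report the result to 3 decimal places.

Sums needed: Σwᵢ·d·d = 542, Σwᵢ·d = 44, Σwᵢ·1 = 10.
For MᵀWf: Σwᵢ·d·f = -1670, Σwᵢ·f = -130.
So MᵀWM·[m, b]ᵀ = MᵀWf: [[542, 44]; [44, 10]]·[m, b]ᵀ = [-1670, -130]ᵀ.
Eliminating b: 10·(row 1) − 44·(row 2) gives 3484·m = 10·(-1670) − 44·(-130) = -10980, so m = -2745/871.
Then b = ((-130) − 44·(-2745/871))/10 = 755/871.

m = -3.152, b = 0.867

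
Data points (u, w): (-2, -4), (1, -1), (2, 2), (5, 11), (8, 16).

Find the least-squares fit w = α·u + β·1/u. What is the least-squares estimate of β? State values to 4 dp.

Compute the Gram sums: Σu·u = 98, Σu·1/u = 5, Σ1/u·1/u = 2489/1600.
Right-hand side: Σu·w = 194, Σ1/u·w = 31/5.
AᵀA·[α, β]ᵀ = Aᵀw becomes [[98, 5]; [5, 2489/1600]]·[α, β]ᵀ = [194, 31/5]ᵀ.
Eliminating β: (2489/1600)·(row 1) − 5·(row 2) gives (101961/800)·α = (2489/1600)·194 − 5·(31/5) = 216633/800, so α = 72211/33987.
Then β = ((31/5) − 5·(72211/33987))/(2489/1600) = -96640/33987.

β = -2.8434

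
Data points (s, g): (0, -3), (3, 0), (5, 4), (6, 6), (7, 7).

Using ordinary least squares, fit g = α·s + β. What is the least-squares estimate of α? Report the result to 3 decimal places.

The normal equations are: 119·α + 21·β = 105;  21·α + 5·β = 14.
(Σs·s = 119, Σs = 21, Σ1 = 5, Σs·g = 105, Σg = 14.)
det = 119·5 − 21² = 154.
α = (105·5 − 21·14)/154 = 3/2; β = (119·14 − 21·105)/154 = -7/2.

α = 1.500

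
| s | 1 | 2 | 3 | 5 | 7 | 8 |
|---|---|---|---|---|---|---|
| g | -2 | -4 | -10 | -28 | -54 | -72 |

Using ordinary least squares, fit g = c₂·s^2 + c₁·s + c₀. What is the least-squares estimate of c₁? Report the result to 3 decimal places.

From the data, Σs^2·s^2 = 7220, Σs^2·s = 1016, Σs^2 = 152, Σs·s = 152, Σs = 26, Σ1 = 6.
And Σs^2·g = -8062, Σs·g = -1134, Σg = -170.
Normal equations: [[7220, 1016, 152]; [1016, 152, 26]; [152, 26, 6]]·[c₂, c₁, c₀]ᵀ = [-8062, -1134, -170]ᵀ.
Solving the 3×3 system (Gaussian elimination) gives c₂ = -4297/3630, c₁ = 1184/1815, c₀ = -709/605.

c₁ = 0.652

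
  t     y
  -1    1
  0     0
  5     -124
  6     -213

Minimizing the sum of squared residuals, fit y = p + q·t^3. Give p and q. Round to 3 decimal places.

Sums needed: Σ1 = 4, Σt^3 = 340, Σt^3·t^3 = 62282.
And Σy = -336, Σt^3·y = -61509.
Δ = 4·62282 − 340² = 133528.
p = ((-336)·62282 − 340·(-61509))/133528 = -3423/33382; q = (4·(-61509) − 340·(-336))/133528 = -32949/33382.

p = -0.103, q = -0.987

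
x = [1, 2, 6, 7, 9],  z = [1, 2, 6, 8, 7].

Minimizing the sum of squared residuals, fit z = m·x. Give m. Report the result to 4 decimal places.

m = 0.9357

MᵀM·[m]ᵀ = Mᵀz reads: 171·m = 160.
(Σx·x = 171, Σx·z = 160.)
m = 160/171 = 0.935673.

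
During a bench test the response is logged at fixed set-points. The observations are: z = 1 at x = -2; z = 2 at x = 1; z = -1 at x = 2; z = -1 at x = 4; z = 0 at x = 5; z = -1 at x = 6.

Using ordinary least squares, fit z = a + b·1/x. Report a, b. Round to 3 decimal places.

a = -0.132, b = 0.488

The normal equations are: 6·a + (97/60)·b = 0;  (97/60)·a + (5869/3600)·b = 7/12.
(Σ1 = 6, Σ1/x = 97/60, Σ1/x·1/x = 5869/3600, Σz = 0, Σ1/x·z = 7/12.)
Δ = 6·(5869/3600) − (97/60)² = 5161/720.
a = (0·(5869/3600) − (97/60)·(7/12))/(5161/720) = -679/5161; b = (6·(7/12) − (97/60)·0)/(5161/720) = 2520/5161.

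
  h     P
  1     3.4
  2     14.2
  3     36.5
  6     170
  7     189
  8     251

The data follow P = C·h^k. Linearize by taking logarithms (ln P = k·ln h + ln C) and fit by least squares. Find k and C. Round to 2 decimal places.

Linearized form: ln P = k·ln h + ln C. From the 6 transformed points,
XᵀX = [[13.0084, 7.6089]; [7.6089, 6]], rhs = [36.6831, 23.3773]ᵀ  (here Σln h = 7.6089, Σ(ln h)² = 13.0084, Σln P = 23.3773, Σln h·ln P = 36.6831).
Slope k = (n·Σln h·ln P − Σln h·Σln P)/(n·Σ(ln h)² − (Σln h)²) = (6·36.6831 − 7.6089·23.3773)/20.1558 = 2.09485; ln C = (Σln P − k·Σln h)/n = 1.23964, so C = exp(1.23964) = 3.45438.

k = 2.09, C = 3.45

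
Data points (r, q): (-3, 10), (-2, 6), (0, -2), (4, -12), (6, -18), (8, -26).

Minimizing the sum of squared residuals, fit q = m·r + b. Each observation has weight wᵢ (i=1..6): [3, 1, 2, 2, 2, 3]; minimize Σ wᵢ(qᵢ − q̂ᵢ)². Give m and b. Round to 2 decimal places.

Normal-equation sums: Σwᵢ·r·r = 327, Σwᵢ·r = 33, Σwᵢ·1 = 13.
Moment sums: Σwᵢ·r·q = -1038, Σwᵢ·q = -106.
So MᵀWM·[m, b]ᵀ = MᵀWq: [[327, 33]; [33, 13]]·[m, b]ᵀ = [-1038, -106]ᵀ.
Determinant 327·13 − 33² = 3162.
m = ((-1038)·13 − 33·(-106))/3162 = -98/31; b = (327·(-106) − 33·(-1038))/3162 = -4/31.

m = -3.16, b = -0.13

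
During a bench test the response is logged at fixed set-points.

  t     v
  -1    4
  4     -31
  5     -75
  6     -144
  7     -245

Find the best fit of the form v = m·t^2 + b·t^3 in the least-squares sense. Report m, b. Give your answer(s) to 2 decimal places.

m = 2.08, b = -1.01

The normal equations are: 4579·m + 28731·b = -19556;  28731·m + 184027·b = -126502.
Δ = 4579·184027 − 28731² = 17189272.
m = ((-19556)·184027 − 28731·(-126502))/17189272 = 17848475/8594636; b = (4579·(-126502) − 28731·(-19556))/17189272 = -8694611/8594636.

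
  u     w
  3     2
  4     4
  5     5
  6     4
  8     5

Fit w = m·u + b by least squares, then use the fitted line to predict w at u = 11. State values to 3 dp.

MᵀM·[m, b]ᵀ = Mᵀw reads: 150·m + 26·b = 111;  26·m + 5·b = 20.
Determinant 150·5 − 26² = 74.
m = (111·5 − 26·20)/74 = 35/74; b = (150·20 − 26·111)/74 = 57/37.
At u = 11: ŵ = (35/74)·(11) + (57/37)·(1) = 499/74.

ŵ = 6.743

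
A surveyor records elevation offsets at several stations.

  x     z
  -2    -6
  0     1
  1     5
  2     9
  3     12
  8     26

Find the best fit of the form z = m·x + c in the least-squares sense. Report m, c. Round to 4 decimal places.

Compute the Gram sums: Σx·x = 82, Σx = 12, Σ1 = 6.
For Aᵀz: Σx·z = 279, Σz = 47.
AᵀA·[m, c]ᵀ = Aᵀz becomes [[82, 12]; [12, 6]]·[m, c]ᵀ = [279, 47]ᵀ.
Eliminating c: 6·(row 1) − 12·(row 2) gives 348·m = 6·279 − 12·47 = 1110, so m = 185/58.
Then c = (47 − 12·(185/58))/6 = 253/174.

m = 3.1897, c = 1.4540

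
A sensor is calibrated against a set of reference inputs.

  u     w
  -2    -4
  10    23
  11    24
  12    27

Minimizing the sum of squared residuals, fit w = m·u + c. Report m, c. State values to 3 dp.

m = 2.202, c = 0.435

AᵀA·[m, c]ᵀ = Aᵀw reads: 369·m + 31·c = 826;  31·m + 4·c = 70.
(Σu·u = 369, Σu = 31, Σ1 = 4, Σu·w = 826, Σw = 70.)
Determinant 369·4 − 31² = 515.
m = (826·4 − 31·70)/515 = 1134/515; c = (369·70 − 31·826)/515 = 224/515.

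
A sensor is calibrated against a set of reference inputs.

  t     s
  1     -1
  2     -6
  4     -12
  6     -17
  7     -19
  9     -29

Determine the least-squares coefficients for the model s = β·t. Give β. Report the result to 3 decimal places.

Compute the Gram sums: Σt·t = 187.
For Aᵀs: Σt·s = -557.
Hence β = -557 / 187 ≈ -2.97861.

β = -2.979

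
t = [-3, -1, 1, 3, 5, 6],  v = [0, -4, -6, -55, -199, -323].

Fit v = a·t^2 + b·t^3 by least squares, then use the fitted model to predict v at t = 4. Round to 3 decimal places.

v̂ = -111.815

Compute the Gram sums: Σt^2·t^2 = 2085, Σt^2·t^3 = 10901, Σt^3·t^3 = 63741.
For Xᵀv: Σt^2·v = -17108, Σt^3·v = -96130.
det = 2085·63741 − 10901² = 14068184.
a = ((-17108)·63741 − 10901·(-96130))/14068184 = -21283949/7034092; b = (2085·(-96130) − 10901·(-17108))/14068184 = -6968371/7034092.
At t = 4: v̂ = (-21283949/7034092)·(16) + (-6968371/7034092)·(64) = -15125364/135271.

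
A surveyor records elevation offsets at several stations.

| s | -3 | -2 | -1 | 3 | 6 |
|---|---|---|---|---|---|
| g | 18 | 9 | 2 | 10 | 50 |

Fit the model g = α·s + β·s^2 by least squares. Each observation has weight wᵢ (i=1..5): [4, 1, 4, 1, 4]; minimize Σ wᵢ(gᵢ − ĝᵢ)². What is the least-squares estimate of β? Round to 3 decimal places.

β = 1.588

With design matrix X, XᵀWX = [[197, 771]; [771, 5609]] and XᵀWg = [988, 7982]ᵀ.
det = 197·5609 − 771² = 510532.
α = (988·5609 − 771·7982)/510532 = -306215/255266; β = (197·7982 − 771·988)/510532 = 405353/255266.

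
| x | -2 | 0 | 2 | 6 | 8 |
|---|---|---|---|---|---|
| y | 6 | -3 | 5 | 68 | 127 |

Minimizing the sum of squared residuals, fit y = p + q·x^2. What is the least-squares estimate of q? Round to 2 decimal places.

q = 2.02

Forming AᵀA = [[5, 108]; [108, 5424]] and Aᵀy = [203, 10620]ᵀ gives AᵀA·[p, q]ᵀ = Aᵀy.
det = 5·5424 − 108² = 15456.
p = (203·5424 − 108·10620)/15456 = -478/161; q = (5·10620 − 108·203)/15456 = 1299/644.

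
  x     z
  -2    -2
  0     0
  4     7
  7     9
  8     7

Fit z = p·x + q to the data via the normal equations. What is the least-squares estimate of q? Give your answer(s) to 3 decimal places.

q = 0.601

Entries of MᵀM: Σx·x = 133, Σx = 17, Σ1 = 5.
And Σx·z = 151, Σz = 21.
So MᵀM·[p, q]ᵀ = Mᵀz: [[133, 17]; [17, 5]]·[p, q]ᵀ = [151, 21]ᵀ.
Eliminating q: 5·(row 1) − 17·(row 2) gives 376·p = 5·151 − 17·21 = 398, so p = 199/188.
Then q = (21 − 17·(199/188))/5 = 113/188.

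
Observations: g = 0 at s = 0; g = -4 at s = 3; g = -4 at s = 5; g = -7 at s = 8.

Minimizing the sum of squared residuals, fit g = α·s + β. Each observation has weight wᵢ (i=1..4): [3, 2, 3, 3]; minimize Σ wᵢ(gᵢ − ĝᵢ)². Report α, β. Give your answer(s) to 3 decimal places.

With design matrix A, AᵀWA = [[285, 45]; [45, 11]] and AᵀWg = [-252, -41]ᵀ.
Determinant 285·11 − 45² = 1110.
α = ((-252)·11 − 45·(-41))/1110 = -309/370; β = (285·(-41) − 45·(-252))/1110 = -23/74.

α = -0.835, β = -0.311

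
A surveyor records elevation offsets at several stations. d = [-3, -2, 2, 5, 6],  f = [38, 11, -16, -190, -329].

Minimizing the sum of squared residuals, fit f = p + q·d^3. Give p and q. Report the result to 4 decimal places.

Forming XᵀX = [[5, 314]; [314, 63138]] and Xᵀf = [-486, -96056]ᵀ gives XᵀX·[p, q]ᵀ = Xᵀf.
Eliminating q: 63138·(row 1) − 314·(row 2) gives 217094·p = 63138·(-486) − 314·(-96056) = -523484, so p = -261742/108547.
Then q = ((-96056) − 314·(-261742/108547))/63138 = -163838/108547.

p = -2.4113, q = -1.5094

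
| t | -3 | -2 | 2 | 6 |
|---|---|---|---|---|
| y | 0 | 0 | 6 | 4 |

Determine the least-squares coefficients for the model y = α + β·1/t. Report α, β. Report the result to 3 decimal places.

The normal equations are: 4·α + (-1/6)·β = 10;  (-1/6)·α + (23/36)·β = 11/3.
Determinant 4·(23/36) − (-1/6)² = 91/36.
α = (10·(23/36) − (-1/6)·(11/3))/(91/36) = 36/13; β = (4·(11/3) − (-1/6)·10)/(91/36) = 84/13.

α = 2.769, β = 6.462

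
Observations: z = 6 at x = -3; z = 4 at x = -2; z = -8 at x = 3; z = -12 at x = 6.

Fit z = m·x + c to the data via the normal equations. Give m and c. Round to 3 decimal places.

m = -2.074, c = -0.426

Entries of AᵀA: Σx·x = 58, Σx = 4, Σ1 = 4.
Moment sums: Σx·z = -122, Σz = -10.
AᵀA·[m, c]ᵀ = Aᵀz becomes [[58, 4]; [4, 4]]·[m, c]ᵀ = [-122, -10]ᵀ.
det = 58·4 − 4² = 216.
m = ((-122)·4 − 4·(-10))/216 = -56/27; c = (58·(-10) − 4·(-122))/216 = -23/54.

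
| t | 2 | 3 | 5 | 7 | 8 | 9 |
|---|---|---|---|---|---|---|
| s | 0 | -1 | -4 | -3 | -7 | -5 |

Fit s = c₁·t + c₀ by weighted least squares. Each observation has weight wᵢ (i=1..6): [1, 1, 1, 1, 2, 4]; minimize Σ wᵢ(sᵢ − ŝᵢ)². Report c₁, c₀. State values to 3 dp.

Normal-equation sums: Σwᵢ·t·t = 539, Σwᵢ·t = 69, Σwᵢ·1 = 10.
And Σwᵢ·t·s = -336, Σwᵢ·s = -42.
MᵀWM·[c₁, c₀]ᵀ = MᵀWs becomes [[539, 69]; [69, 10]]·[c₁, c₀]ᵀ = [-336, -42]ᵀ.
Eliminating c₀: 10·(row 1) − 69·(row 2) gives 629·c₁ = 10·(-336) − 69·(-42) = -462, so c₁ = -462/629.
Then c₀ = ((-42) − 69·(-462/629))/10 = 546/629.

c₁ = -0.734, c₀ = 0.868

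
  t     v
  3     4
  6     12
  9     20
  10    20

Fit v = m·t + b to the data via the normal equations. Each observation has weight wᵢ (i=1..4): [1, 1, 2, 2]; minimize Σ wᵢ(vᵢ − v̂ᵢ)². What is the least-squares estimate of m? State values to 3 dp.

m = 2.369

Setting ∂/∂m … = 0 gives: 407·m + 47·b = 844;  47·m + 6·b = 96.
(Σwᵢ·t·t = 407, Σwᵢ·t = 47, Σwᵢ·1 = 6, Σwᵢ·t·v = 844, Σwᵢ·v = 96.)
det = 407·6 − 47² = 233.
m = (844·6 − 47·96)/233 = 552/233; b = (407·96 − 47·844)/233 = -596/233.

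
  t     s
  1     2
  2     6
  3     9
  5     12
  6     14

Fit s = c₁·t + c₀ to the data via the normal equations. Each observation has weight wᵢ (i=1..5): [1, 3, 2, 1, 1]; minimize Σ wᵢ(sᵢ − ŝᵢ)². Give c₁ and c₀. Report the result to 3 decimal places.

Forming MᵀWM = [[92, 24]; [24, 8]] and MᵀWs = [236, 64]ᵀ gives MᵀWM·[c₁, c₀]ᵀ = MᵀWs.
Eliminating c₀: 8·(row 1) − 24·(row 2) gives 160·c₁ = 8·236 − 24·64 = 352, so c₁ = 11/5.
Then c₀ = (64 − 24·(11/5))/8 = 7/5.

c₁ = 2.200, c₀ = 1.400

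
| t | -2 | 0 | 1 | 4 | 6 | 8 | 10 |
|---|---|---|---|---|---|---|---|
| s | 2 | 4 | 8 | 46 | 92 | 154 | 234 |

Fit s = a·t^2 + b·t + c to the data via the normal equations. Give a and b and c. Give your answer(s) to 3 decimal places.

a = 1.993, b = 3.172, c = 1.991

Compute the Gram sums: Σt^2·t^2 = 15665, Σt^2·t = 1785, Σt^2 = 221, Σt·t = 221, Σt = 27, Σ1 = 7.
And Σt^2·s = 37320, Σt·s = 4312, Σs = 540.
Normal equations: [[15665, 1785, 221]; [1785, 221, 27]; [221, 27, 7]]·[a, b, c]ᵀ = [37320, 4312, 540]ᵀ.
Solving the 3×3 system (Gaussian elimination) gives a = 507546/254681, b = 807802/254681, c = 507060/254681.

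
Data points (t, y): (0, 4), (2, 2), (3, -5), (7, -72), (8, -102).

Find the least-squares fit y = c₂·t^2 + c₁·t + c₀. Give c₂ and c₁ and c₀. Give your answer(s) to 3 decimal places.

c₂ = -2.066, c₁ = 3.444, c₀ = 3.684

Entries of XᵀX: Σt^2·t^2 = 6594, Σt^2·t = 890, Σt^2 = 126, Σt·t = 126, Σt = 20, Σ1 = 5.
Right-hand side: Σt^2·y = -10093, Σt·y = -1331, Σy = -173.
So XᵀX·[c₂, c₁, c₀]ᵀ = Xᵀy: [[6594, 890, 126]; [890, 126, 20]; [126, 20, 5]]·[c₂, c₁, c₀]ᵀ = [-10093, -1331, -173]ᵀ.
Solving the 3×3 system (Gaussian elimination) gives c₂ = -21353/10336, c₁ = 35599/10336, c₀ = 19037/5168.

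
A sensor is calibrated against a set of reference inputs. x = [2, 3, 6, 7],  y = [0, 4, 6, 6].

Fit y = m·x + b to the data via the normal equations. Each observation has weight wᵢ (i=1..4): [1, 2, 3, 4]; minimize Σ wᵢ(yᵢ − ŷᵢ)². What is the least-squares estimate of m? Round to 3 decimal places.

Normal-equation sums: Σwᵢ·x·x = 326, Σwᵢ·x = 54, Σwᵢ·1 = 10.
Right-hand side: Σwᵢ·x·y = 300, Σwᵢ·y = 50.
Determinant 326·10 − 54² = 344.
m = (300·10 − 54·50)/344 = 75/86; b = (326·50 − 54·300)/344 = 25/86.

m = 0.872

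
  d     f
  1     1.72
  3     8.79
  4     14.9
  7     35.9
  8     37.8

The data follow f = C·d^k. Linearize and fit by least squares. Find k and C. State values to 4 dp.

Linearized form: ln f = k·ln d + ln C. From the 5 transformed points,
Σln d = 6.5103, Σ(ln d)² = 11.2394, Σln f = 12.6303, Σln d·ln f = 20.6538.
Normal system: [[11.2394, 6.5103]; [6.5103, 5]]·[k, ln C]ᵀ = [20.6538, 12.6303]ᵀ.
Solving (det = 13.8136): k = 1.52330, ln C = 0.54265, so C = exp(0.54265) = 1.72056.

k = 1.5233, C = 1.7206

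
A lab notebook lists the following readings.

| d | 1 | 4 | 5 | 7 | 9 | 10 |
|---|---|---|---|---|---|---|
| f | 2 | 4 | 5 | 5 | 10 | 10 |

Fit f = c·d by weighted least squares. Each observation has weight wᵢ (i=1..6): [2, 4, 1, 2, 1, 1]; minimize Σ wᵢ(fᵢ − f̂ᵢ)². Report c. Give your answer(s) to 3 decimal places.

Entries of XᵀWX: Σwᵢ·d·d = 370.
And Σwᵢ·d·f = 353.
So XᵀWX·[c]ᵀ = XᵀWf: [[370]]·[c]ᵀ = [353]ᵀ.
c = 353/370 = 0.954054.

c = 0.954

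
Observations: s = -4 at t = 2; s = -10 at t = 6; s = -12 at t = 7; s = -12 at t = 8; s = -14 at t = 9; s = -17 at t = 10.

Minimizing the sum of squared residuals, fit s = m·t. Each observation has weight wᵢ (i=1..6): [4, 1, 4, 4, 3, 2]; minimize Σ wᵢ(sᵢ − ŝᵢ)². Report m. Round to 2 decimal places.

m = -1.62

Compute the Gram sums: Σwᵢ·t·t = 947.
And Σwᵢ·t·s = -1530.
Normal equations: [[947]]·[m]ᵀ = [-1530]ᵀ.
Hence m = -1530 / 947 ≈ -1.61563.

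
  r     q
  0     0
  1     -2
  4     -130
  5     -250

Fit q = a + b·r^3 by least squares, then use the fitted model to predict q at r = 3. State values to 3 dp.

q̂ = -54.437

Compute the Gram sums: Σ1 = 4, Σr^3 = 190, Σr^3·r^3 = 19722.
Moment sums: Σq = -382, Σr^3·q = -39572.
Determinant 4·19722 − 190² = 42788.
a = ((-382)·19722 − 190·(-39572))/42788 = -199/563; b = (4·(-39572) − 190·(-382))/42788 = -21427/10697.
At r = 3: q̂ = (-199/563)·(1) + (-21427/10697)·(27) = -582310/10697.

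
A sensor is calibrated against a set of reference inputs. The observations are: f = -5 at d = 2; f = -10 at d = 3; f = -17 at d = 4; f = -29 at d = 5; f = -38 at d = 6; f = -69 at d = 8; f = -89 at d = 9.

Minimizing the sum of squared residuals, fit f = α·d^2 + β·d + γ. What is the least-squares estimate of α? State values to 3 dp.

With design matrix X, XᵀX = [[12931, 1681, 235]; [1681, 235, 37]; [235, 37, 7]] and Xᵀf = [-14100, -1834, -257]ᵀ.
Inverting the 3×3 Gram matrix, [α, β, γ]ᵀ = [-1371/1204, 2213/3612, -445/258]ᵀ.

α = -1.139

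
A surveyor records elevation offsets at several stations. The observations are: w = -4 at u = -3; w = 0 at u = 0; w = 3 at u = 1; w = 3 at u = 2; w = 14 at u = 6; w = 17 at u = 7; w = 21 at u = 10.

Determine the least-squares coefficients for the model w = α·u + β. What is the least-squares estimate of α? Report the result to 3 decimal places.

Setting ∂/∂α … = 0 gives: 199·α + 23·β = 434;  23·α + 7·β = 54.
det = 199·7 − 23² = 864.
α = (434·7 − 23·54)/864 = 449/216; β = (199·54 − 23·434)/864 = 191/216.

α = 2.079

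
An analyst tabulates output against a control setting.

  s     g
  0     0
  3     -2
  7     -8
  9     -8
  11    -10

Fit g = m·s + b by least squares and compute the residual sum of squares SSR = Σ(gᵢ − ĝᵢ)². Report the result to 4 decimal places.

AᵀA·[m, b]ᵀ = Aᵀg reads: 260·m + 30·b = -244;  30·m + 5·b = -28.
(Σs·s = 260, Σs = 30, Σ1 = 5, Σs·g = -244, Σg = -28.)
Determinant 260·5 − 30² = 400.
m = ((-244)·5 − 30·(-28))/400 = -19/20; b = (260·(-28) − 30·(-244))/400 = 1/10.
Residuals: -1/10, 3/4, -29/20, 9/20, 7/20; SSR = 3.

SSR = 3.0000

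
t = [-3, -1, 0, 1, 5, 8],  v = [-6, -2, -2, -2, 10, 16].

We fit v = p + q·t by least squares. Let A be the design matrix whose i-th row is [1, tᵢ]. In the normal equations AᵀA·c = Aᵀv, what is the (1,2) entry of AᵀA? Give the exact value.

10

Row 1 ↔ basis 1, column 2 ↔ basis t, so (AᵀA)_{1,2} = Σᵢ t = (1)·(-3) + (1)·(-1) + (1)·(0) + (1)·(1) + (1)·(5) + (1)·(8) = 10.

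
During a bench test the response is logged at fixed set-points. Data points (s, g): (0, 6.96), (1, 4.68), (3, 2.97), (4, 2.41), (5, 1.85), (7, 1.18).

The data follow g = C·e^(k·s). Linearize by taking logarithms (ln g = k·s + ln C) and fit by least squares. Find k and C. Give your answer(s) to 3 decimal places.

Taking logs, ln g = k·s + ln C, so regress ln g on s.
Σs = 20.0000, Σ(s)² = 100.0000, Σln g = 6.2324, Σs·ln g = 12.5620.
Normal system: [[100.0000, 20.0000]; [20.0000, 6]]·[k, ln C]ᵀ = [12.5620, 6.2324]ᵀ.
Δ = 100.0000·6 − (20.0000)² = 200.0000; k = (12.5620·6 − 20.0000·6.2324)/200.0000 = -0.24638, ln C = (100.0000·6.2324 − 20.0000·12.5620)/200.0000 = 1.85998, so C = exp(1.85998) = 6.42362.

k = -0.246, C = 6.424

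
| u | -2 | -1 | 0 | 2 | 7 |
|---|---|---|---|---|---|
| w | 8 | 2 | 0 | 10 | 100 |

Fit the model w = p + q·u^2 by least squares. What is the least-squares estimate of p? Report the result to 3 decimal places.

Sums needed: Σ1 = 5, Σu^2 = 58, Σu^2·u^2 = 2434.
Right-hand side: Σw = 120, Σu^2·w = 4974.
Normal equations: [[5, 58]; [58, 2434]]·[p, q]ᵀ = [120, 4974]ᵀ.
Δ = 5·2434 − 58² = 8806.
p = (120·2434 − 58·4974)/8806 = 1794/4403; q = (5·4974 − 58·120)/8806 = 8955/4403.

p = 0.407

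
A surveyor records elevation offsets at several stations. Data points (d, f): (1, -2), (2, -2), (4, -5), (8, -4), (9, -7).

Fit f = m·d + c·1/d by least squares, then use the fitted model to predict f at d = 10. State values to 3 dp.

f̂ = -6.971

From the data, Σd·d = 166, Σd·1/d = 5, Σ1/d·1/d = 6949/5184.
Right-hand side: Σd·f = -121, Σ1/d·f = -199/36.
Normal equations: [[166, 5]; [5, 6949/5184]]·[m, c]ᵀ = [-121, -199/36]ᵀ.
Eliminating c: (6949/5184)·(row 1) − 5·(row 2) gives (511967/2592)·m = (6949/5184)·(-121) − 5·(-199/36) = -697549/5184, so m = -697549/1023934.
Then c = ((-199/36) − 5·(-697549/1023934))/(6949/5184) = -810288/511967.
At d = 10: f̂ = (-697549/1023934)·(10) + (-810288/511967)·(1/10) = -17843869/2559835.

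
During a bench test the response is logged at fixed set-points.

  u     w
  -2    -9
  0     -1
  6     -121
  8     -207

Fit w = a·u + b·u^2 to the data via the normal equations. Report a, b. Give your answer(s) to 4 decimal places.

a = -1.9012, b = -3.0087

Entries of AᵀA: Σu·u = 104, Σu·u^2 = 720, Σu^2·u^2 = 5408.
Moment sums: Σu·w = -2364, Σu^2·w = -17640.
Determinant 104·5408 − 720² = 44032.
a = ((-2364)·5408 − 720·(-17640))/44032 = -327/172; b = (104·(-17640) − 720·(-2364))/44032 = -1035/344.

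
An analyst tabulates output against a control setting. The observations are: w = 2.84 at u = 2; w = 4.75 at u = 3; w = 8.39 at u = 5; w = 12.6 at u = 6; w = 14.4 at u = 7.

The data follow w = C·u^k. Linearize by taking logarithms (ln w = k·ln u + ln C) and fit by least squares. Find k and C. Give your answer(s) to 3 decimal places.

With ln wᵢ as the transformed response and ln uᵢ as the regressor:
Over the data: Σln u = 7.1389, Σ(ln u)² = 11.2747, Σln w = 9.9299, Σln u·ln w = 15.5886.
Normal system: [[11.2747, 7.1389]; [7.1389, 5]]·[k, ln C]ᵀ = [15.5886, 9.9299]ᵀ.
Δ = 11.2747·5 − (7.1389)² = 5.4099; k = (15.5886·5 − 7.1389·9.9299)/5.4099 = 1.30404, ln C = (11.2747·9.9299 − 7.1389·15.5886)/5.4099 = 0.12411, so C = exp(0.12411) = 1.13214.

k = 1.304, C = 1.132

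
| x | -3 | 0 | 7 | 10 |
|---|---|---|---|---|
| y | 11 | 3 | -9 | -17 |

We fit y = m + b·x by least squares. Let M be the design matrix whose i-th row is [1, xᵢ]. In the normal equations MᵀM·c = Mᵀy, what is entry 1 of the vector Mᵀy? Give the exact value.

Entry 1 ↔ basis 1, so (Mᵀy)_{1} = Σᵢ yᵢ = (1)·(11) + (1)·(3) + (1)·(-9) + (1)·(-17) = -12.

-12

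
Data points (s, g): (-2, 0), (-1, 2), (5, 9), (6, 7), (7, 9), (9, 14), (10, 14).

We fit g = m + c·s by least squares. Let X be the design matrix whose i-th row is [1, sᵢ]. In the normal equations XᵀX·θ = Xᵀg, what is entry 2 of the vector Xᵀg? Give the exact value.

414

Entry 2 ↔ basis s, so (Xᵀg)_{2} = Σᵢ (s)·gᵢ = (-2)·(0) + (-1)·(2) + (5)·(9) + (6)·(7) + (7)·(9) + (9)·(14) + (10)·(14) = 414.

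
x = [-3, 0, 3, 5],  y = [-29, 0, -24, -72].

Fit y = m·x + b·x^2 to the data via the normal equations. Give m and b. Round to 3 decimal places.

Forming MᵀM = [[43, 125]; [125, 787]] and Mᵀy = [-345, -2277]ᵀ gives MᵀM·[m, b]ᵀ = Mᵀy.
det = 43·787 − 125² = 18216.
m = ((-345)·787 − 125·(-2277))/18216 = 95/132; b = (43·(-2277) − 125·(-345))/18216 = -397/132.

m = 0.720, b = -3.008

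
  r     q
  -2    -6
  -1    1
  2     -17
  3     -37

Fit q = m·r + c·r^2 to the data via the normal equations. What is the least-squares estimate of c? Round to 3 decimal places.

c = -3.015

Sums needed: Σr·r = 18, Σr·r^2 = 26, Σr^2·r^2 = 114.
For Mᵀq: Σr·q = -134, Σr^2·q = -424.
Normal equations: [[18, 26]; [26, 114]]·[m, c]ᵀ = [-134, -424]ᵀ.
Eliminating c: 114·(row 1) − 26·(row 2) gives 1376·m = 114·(-134) − 26·(-424) = -4252, so m = -1063/344.
Then c = ((-424) − 26·(-1063/344))/114 = -1037/344.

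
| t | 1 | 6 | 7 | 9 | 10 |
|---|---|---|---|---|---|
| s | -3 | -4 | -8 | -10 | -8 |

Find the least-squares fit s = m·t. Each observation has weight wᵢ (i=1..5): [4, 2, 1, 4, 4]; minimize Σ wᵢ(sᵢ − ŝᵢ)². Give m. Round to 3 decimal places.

m = -0.938

Normal-equation sums: Σwᵢ·t·t = 849.
And Σwᵢ·t·s = -796.
Normal equations: [[849]]·[m]ᵀ = [-796]ᵀ.
m = (-796)/849 = -0.937574.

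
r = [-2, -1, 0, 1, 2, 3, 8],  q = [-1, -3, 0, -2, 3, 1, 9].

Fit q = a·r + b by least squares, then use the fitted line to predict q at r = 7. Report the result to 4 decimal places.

Sums needed: Σr·r = 83, Σr = 11, Σ1 = 7.
Right-hand side: Σr·q = 84, Σq = 7.
So MᵀM·[a, b]ᵀ = Mᵀq: [[83, 11]; [11, 7]]·[a, b]ᵀ = [84, 7]ᵀ.
Eliminating b: 7·(row 1) − 11·(row 2) gives 460·a = 7·84 − 11·7 = 511, so a = 511/460.
Then b = (7 − 11·(511/460))/7 = -343/460.
At r = 7: q̂ = (511/460)·(7) + (-343/460)·(1) = 1617/230.

q̂ = 7.0304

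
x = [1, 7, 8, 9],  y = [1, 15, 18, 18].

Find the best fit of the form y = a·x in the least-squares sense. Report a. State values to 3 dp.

a = 2.113

AᵀA·[a]ᵀ = Aᵀy reads: 195·a = 412.
(Σx·x = 195, Σx·y = 412.)
a = 412/195 = 2.11282.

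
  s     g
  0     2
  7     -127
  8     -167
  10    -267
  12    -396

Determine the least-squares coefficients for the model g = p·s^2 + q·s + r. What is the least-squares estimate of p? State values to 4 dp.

p = -2.9764

The normal equations are: 37233·p + 3583·q + 357·r = -100635;  3583·p + 357·q + 37·r = -9647;  357·p + 37·q + 5·r = -955.
(Σs^2·s^2 = 37233, Σs^2·s = 3583, Σs^2 = 357, Σs·s = 357, Σs = 37, Σ1 = 5, Σs^2·g = -100635, Σs·g = -9647, Σg = -955.)
Solving the 3×3 system (Gaussian elimination) gives p = -26094/8767, q = 303252/113971, r = 207925/113971.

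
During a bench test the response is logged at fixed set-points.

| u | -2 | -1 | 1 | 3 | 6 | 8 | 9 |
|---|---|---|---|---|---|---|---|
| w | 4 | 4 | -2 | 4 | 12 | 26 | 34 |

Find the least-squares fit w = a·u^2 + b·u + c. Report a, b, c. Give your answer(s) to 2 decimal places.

Entries of XᵀX: Σu^2·u^2 = 12052, Σu^2·u = 1476, Σu^2 = 196, Σu·u = 196, Σu = 24, Σ1 = 7.
And Σu^2·w = 4904, Σu·w = 584, Σw = 82.
Inverting the 3×3 Gram matrix, [a, b, c]ᵀ = [11609/21876, -7939/7292, 3217/5469]ᵀ.

a = 0.53, b = -1.09, c = 0.59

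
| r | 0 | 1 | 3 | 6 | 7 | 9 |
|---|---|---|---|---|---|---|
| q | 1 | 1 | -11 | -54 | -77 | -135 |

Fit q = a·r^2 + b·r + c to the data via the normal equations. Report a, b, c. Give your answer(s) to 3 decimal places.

XᵀX·[a, b, c]ᵀ = Xᵀq reads: 10340·a + 1316·b + 176·c = -16750;  1316·a + 176·b + 26·c = -2110;  176·a + 26·b + 6·c = -275.
Row-reducing yields a = -1045/543, b = 2513/1086, c = 107/181.

a = -1.924, b = 2.314, c = 0.591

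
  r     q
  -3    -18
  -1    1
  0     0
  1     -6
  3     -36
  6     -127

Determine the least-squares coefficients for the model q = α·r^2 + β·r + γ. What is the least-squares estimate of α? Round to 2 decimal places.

Compute the Gram sums: Σr^2·r^2 = 1460, Σr^2·r = 216, Σr^2 = 56, Σr·r = 56, Σr = 6, Σ1 = 6.
Moment sums: Σr^2·q = -5063, Σr·q = -823, Σq = -186.
XᵀX·[α, β, γ]ᵀ = Xᵀq becomes [[1460, 216, 56]; [216, 56, 6]; [56, 6, 6]]·[α, β, γ]ᵀ = [-5063, -823, -186]ᵀ.
Row-reducing yields α = -19329/6380, β = -48571/15950, γ = 5131/15950.

α = -3.03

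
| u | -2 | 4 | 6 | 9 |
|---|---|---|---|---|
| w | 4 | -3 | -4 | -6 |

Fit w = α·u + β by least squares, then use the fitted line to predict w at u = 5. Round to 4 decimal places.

ŵ = -2.9421

The normal system MᵀM·[α, β]ᵀ = Mᵀw is [[137, 17]; [17, 4]]·[α, β]ᵀ = [-98, -9]ᵀ.
Eliminating β: 4·(row 1) − 17·(row 2) gives 259·α = 4·(-98) − 17·(-9) = -239, so α = -239/259.
Then β = ((-9) − 17·(-239/259))/4 = 433/259.
At u = 5: ŵ = (-239/259)·(5) + (433/259)·(1) = -762/259.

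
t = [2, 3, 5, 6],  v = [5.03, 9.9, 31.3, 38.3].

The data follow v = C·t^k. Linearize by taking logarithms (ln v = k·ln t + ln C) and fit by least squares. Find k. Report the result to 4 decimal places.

k = 1.9234

Taking logs, ln v = k·ln t + ln C, so regress ln v on ln t.
XᵀX = [[7.4881, 5.1930]; [5.1930, 4]], rhs = [15.7124, 10.9970]ᵀ  (here Σln t = 5.1930, Σ(ln t)² = 7.4881, Σln v = 10.9970, Σln t·ln v = 15.7124).
Solving (det = 2.9856): k = 1.92341, ln C = 0.25221.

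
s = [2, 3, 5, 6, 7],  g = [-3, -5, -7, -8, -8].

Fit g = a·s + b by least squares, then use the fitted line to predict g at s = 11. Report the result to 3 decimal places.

ĝ = -12.674

Forming MᵀM = [[123, 23]; [23, 5]] and Mᵀg = [-160, -31]ᵀ gives MᵀM·[a, b]ᵀ = Mᵀg.
Eliminating b: 5·(row 1) − 23·(row 2) gives 86·a = 5·(-160) − 23·(-31) = -87, so a = -87/86.
Then b = ((-31) − 23·(-87/86))/5 = -133/86.
At s = 11: ĝ = (-87/86)·(11) + (-133/86)·(1) = -545/43.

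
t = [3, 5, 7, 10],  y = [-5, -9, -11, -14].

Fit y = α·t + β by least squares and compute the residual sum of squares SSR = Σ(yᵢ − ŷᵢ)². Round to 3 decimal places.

SSR = 1.421

Forming AᵀA = [[183, 25]; [25, 4]] and Aᵀy = [-277, -39]ᵀ gives AᵀA·[α, β]ᵀ = Aᵀy.
Eliminating β: 4·(row 1) − 25·(row 2) gives 107·α = 4·(-277) − 25·(-39) = -133, so α = -133/107.
Then β = ((-39) − 25·(-133/107))/4 = -212/107.
Residuals: 76/107, -86/107, -34/107, 44/107; SSR = 152/107.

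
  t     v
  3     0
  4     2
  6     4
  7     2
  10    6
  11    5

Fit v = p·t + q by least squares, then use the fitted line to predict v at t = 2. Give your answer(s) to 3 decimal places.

v̂ = 0.203

Entries of AᵀA: Σt·t = 331, Σt = 41, Σ1 = 6.
And Σt·v = 161, Σv = 19.
AᵀA·[p, q]ᵀ = Aᵀv becomes [[331, 41]; [41, 6]]·[p, q]ᵀ = [161, 19]ᵀ.
Determinant 331·6 − 41² = 305.
p = (161·6 − 41·19)/305 = 187/305; q = (331·19 − 41·161)/305 = -312/305.
At t = 2: v̂ = (187/305)·(2) + (-312/305)·(1) = 62/305.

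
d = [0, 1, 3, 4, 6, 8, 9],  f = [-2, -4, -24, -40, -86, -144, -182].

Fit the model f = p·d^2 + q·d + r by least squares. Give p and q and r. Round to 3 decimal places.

The normal system MᵀM·[p, q, r]ᵀ = Mᵀf is [[12291, 1549, 207]; [1549, 207, 31]; [207, 31, 7]]·[p, q, r]ᵀ = [-27914, -3542, -482]ᵀ.
Inverting the 3×3 Gram matrix, [p, q, r]ᵀ = [-15610/7583, -11512/7583, -9552/7583]ᵀ.

p = -2.059, q = -1.518, r = -1.260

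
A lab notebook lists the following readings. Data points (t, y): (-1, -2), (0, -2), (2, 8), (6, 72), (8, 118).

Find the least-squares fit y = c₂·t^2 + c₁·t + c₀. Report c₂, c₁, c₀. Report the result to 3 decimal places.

XᵀX·[c₂, c₁, c₀]ᵀ = Xᵀy reads: 5409·c₂ + 735·c₁ + 105·c₀ = 10174;  735·c₂ + 105·c₁ + 15·c₀ = 1394;  105·c₂ + 15·c₁ + 5·c₀ = 194.
Row-reducing yields c₂ = 52/33, c₁ = 413/165, c₀ = -9/5.

c₂ = 1.576, c₁ = 2.503, c₀ = -1.800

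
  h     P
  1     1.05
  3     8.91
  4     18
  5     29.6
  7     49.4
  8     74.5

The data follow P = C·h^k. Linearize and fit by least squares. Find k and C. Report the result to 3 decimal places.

Let Y = ln P. Fitting Y = k·ln h + ln C by least squares:
Over the data: Σln h = 8.1197, Σ(ln h)² = 13.8297, Σln P = 16.7249, Σln h·ln P = 28.4152.
Normal system: [[13.8297, 8.1197]; [8.1197, 6]]·[k, ln C]ᵀ = [28.4152, 16.7249]ᵀ.
Solving (det = 17.0487): k = 2.03478, ln C = 0.03385, so C = exp(0.03385) = 1.03443.

k = 2.035, C = 1.034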